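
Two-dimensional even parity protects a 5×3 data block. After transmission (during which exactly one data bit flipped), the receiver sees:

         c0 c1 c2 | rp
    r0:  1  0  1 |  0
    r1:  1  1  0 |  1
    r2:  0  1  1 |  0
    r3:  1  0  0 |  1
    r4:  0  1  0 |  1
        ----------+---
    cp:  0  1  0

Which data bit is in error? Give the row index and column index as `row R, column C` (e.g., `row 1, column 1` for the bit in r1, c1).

row 1, column 0

Recompute each row's even parity and compare to rp:
  r0: data parity 0, sent rp 0 → ok
  r1: data parity 0, sent rp 1 → mismatch
  r2: data parity 0, sent rp 0 → ok
  r3: data parity 1, sent rp 1 → ok
  r4: data parity 1, sent rp 1 → ok
Recompute each column's even parity and compare to cp:
  c0: data parity 1, sent cp 0 → mismatch
  c1: data parity 1, sent cp 1 → ok
  c2: data parity 0, sent cp 0 → ok
Exactly one row (r1) and one column (c0) fail → the flipped bit is at their intersection.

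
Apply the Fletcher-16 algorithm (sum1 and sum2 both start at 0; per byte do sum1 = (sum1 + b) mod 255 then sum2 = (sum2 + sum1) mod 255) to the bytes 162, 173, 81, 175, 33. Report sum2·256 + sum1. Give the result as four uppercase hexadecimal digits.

Running sums (mod 255):
  after byte 0 (162): sum1=162, sum2=162
  after byte 1 (173): sum1=80, sum2=242
  after byte 2 (81): sum1=161, sum2=148
  after byte 3 (175): sum1=81, sum2=229
  after byte 4 (33): sum1=114, sum2=88
Checksum = sum2·256 + sum1 = 88·256 + 114 = 22642 = 0x5872.

5872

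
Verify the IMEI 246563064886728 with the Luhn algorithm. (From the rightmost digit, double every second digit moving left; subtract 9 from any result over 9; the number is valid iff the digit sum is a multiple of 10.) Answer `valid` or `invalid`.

From the right, keep odd positions and double even positions (subtract 9 from any doubled value over 9):
  doubled (positions 2,4,...): 4 3 7 3 6 1 8 → sum 32
  kept (positions 1,3,...): 8 7 8 4 0 6 6 2 → sum 41
Total = 73.
73 mod 10 = 3, so the number is invalid.

invalid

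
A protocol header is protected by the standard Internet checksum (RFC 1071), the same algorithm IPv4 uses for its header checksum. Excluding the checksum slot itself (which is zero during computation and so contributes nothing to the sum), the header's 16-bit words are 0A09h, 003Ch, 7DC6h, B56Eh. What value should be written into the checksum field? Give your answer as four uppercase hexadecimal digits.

One's-complement addition (fold any carry out of bit 15 back into bit 0):
  0x0A09 + 0x003C = 0x00A45
  0x0A45 + 0x7DC6 = 0x0880B
  0x880B + 0xB56E = 0x13D79 → wrap carry → 0x3D7A
One's-complement sum = 0x3D7A.
Checksum = ~0x3D7A & 0xFFFF = 0xC285.

C285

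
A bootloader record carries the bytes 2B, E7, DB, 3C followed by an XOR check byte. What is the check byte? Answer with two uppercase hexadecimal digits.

2B

XOR the bytes together:
  start with 0x2B
  0x2B ⊕ 0xE7 = 0xCC
  0xCC ⊕ 0xDB = 0x17
  0x17 ⊕ 0x3C = 0x2B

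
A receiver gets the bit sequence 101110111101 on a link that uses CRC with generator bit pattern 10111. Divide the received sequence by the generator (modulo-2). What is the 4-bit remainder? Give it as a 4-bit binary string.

Modulo-2 division of 101110111101 by 10111:
  pos 0: 10111 XOR 10111 = 00000
  pos 6: 11110 XOR 10111 = 01001
  pos 7: 10011 XOR 10111 = 00100
Remainder = 0100 (nonzero — an error is detected).

0100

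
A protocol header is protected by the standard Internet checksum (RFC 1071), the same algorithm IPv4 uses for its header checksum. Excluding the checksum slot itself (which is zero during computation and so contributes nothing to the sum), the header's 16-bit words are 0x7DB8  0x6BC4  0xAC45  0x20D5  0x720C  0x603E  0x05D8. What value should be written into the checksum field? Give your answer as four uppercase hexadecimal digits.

One's-complement addition (fold any carry out of bit 15 back into bit 0):
  0x7DB8 + 0x6BC4 = 0x0E97C
  0xE97C + 0xAC45 = 0x195C1 → wrap carry → 0x95C2
  0x95C2 + 0x20D5 = 0x0B697
  0xB697 + 0x720C = 0x128A3 → wrap carry → 0x28A4
  0x28A4 + 0x603E = 0x088E2
  0x88E2 + 0x05D8 = 0x08EBA
One's-complement sum = 0x8EBA.
Checksum = ~0x8EBA & 0xFFFF = 0x7145.

7145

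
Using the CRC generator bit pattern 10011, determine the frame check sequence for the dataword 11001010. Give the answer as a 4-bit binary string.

0100

Append 4 zeros: 110010100000. Divide by 10011 (XOR where the leading bit is 1):
  pos 0: 11001 XOR 10011 = 01010
  pos 1: 10100 XOR 10011 = 00111
  pos 3: 11110 XOR 10011 = 01101
  pos 4: 11010 XOR 10011 = 01001
  pos 5: 10010 XOR 10011 = 00001
Remainder (last 4 bits) = 0100. This is the CRC / FCS.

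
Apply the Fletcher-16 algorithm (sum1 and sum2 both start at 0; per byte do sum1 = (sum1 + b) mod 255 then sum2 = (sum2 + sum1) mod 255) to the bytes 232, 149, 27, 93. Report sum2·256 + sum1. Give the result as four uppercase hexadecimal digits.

Running sums (mod 255):
  after byte 0 (232): sum1=232, sum2=232
  after byte 1 (149): sum1=126, sum2=103
  after byte 2 (27): sum1=153, sum2=1
  after byte 3 (93): sum1=246, sum2=247
Checksum = sum2·256 + sum1 = 247·256 + 246 = 63478 = 0xF7F6.

F7F6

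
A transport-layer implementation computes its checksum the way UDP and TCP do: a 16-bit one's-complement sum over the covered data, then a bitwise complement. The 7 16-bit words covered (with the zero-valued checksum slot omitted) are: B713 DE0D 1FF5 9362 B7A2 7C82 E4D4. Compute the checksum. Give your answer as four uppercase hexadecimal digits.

9E8C

One's-complement addition (fold any carry out of bit 15 back into bit 0):
  0xB713 + 0xDE0D = 0x19520 → wrap carry → 0x9521
  0x9521 + 0x1FF5 = 0x0B516
  0xB516 + 0x9362 = 0x14878 → wrap carry → 0x4879
  0x4879 + 0xB7A2 = 0x1001B → wrap carry → 0x001C
  0x001C + 0x7C82 = 0x07C9E
  0x7C9E + 0xE4D4 = 0x16172 → wrap carry → 0x6173
One's-complement sum = 0x6173.
Checksum = ~0x6173 & 0xFFFF = 0x9E8C.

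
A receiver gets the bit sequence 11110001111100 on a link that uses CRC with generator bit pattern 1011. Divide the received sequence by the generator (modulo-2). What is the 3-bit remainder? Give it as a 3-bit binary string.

100

Modulo-2 division of 11110001111100 by 1011:
  pos 0: 1111 XOR 1011 = 0100
  pos 1: 1000 XOR 1011 = 0011
  pos 3: 1100 XOR 1011 = 0111
  pos 4: 1111 XOR 1011 = 0100
  pos 5: 1001 XOR 1011 = 0010
  pos 7: 1011 XOR 1011 = 0000
Remainder = 100 (nonzero — an error is detected).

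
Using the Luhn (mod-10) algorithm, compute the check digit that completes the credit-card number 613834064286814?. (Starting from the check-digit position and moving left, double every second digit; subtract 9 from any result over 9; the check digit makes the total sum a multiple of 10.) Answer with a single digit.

7

Partial digits right→left: 4 1 8 6 8 2 4 6 0 4 3 8 3 1 6
Double every second digit counting from the check-digit position (so the 1st, 3rd, 5th, ... of the partial from the right).
  doubled (with −9 where >9): 8 7 7 8 0 6 6 3 → sum 45
  kept as-is: 1 6 2 6 4 8 1 → sum 28
Total = 45 + 28 = 73.
Check digit = (10 − (73 mod 10)) mod 10 = 7.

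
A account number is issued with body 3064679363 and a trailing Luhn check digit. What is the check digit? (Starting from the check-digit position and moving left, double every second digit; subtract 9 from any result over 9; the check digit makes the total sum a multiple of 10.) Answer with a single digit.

5

Partial digits right→left: 3 6 3 9 7 6 4 6 0 3
Double every second digit counting from the check-digit position (so the 1st, 3rd, 5th, ... of the partial from the right).
  doubled (with −9 where >9): 6 6 5 8 0 → sum 25
  kept as-is: 6 9 6 6 3 → sum 30
Total = 25 + 30 = 55.
Check digit = (10 − (55 mod 10)) mod 10 = 5.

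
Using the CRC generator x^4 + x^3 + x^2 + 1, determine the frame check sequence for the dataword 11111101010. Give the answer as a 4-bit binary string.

Append 4 zeros: 111111010100000. Divide by 11101 (XOR where the leading bit is 1):
  pos 0: 11111 XOR 11101 = 00010
  pos 3: 10101 XOR 11101 = 01000
  pos 4: 10000 XOR 11101 = 01101
  pos 5: 11011 XOR 11101 = 00110
  pos 7: 11000 XOR 11101 = 00101
  pos 9: 10100 XOR 11101 = 01001
  pos 10: 10010 XOR 11101 = 01111
Remainder (last 4 bits) = 1111. This is the CRC / FCS.

1111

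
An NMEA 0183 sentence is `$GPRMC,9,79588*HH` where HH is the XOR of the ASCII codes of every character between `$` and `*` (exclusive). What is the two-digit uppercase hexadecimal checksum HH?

49

XOR the ASCII codes of the payload characters:
  'G' = 0x47 → acc = 0x47
  'P' = 0x50 → acc = 0x17
  'R' = 0x52 → acc = 0x45
  'M' = 0x4D → acc = 0x08
  'C' = 0x43 → acc = 0x4B
  ',' = 0x2C → acc = 0x67
  '9' = 0x39 → acc = 0x5E
  ',' = 0x2C → acc = 0x72
  '7' = 0x37 → acc = 0x45
  '9' = 0x39 → acc = 0x7C
  '5' = 0x35 → acc = 0x49
  '8' = 0x38 → acc = 0x71
  '8' = 0x38 → acc = 0x49
Checksum = 0x49.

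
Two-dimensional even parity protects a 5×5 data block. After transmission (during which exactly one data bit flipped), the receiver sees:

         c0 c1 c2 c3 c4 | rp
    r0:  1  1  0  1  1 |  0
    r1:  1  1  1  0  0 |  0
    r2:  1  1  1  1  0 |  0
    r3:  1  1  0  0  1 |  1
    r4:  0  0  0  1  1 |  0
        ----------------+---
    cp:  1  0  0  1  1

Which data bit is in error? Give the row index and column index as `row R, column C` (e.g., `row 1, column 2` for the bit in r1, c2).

Recompute each row's even parity and compare to rp:
  r0: data parity 0, sent rp 0 → ok
  r1: data parity 1, sent rp 0 → mismatch
  r2: data parity 0, sent rp 0 → ok
  r3: data parity 1, sent rp 1 → ok
  r4: data parity 0, sent rp 0 → ok
Recompute each column's even parity and compare to cp:
  c0: data parity 0, sent cp 1 → mismatch
  c1: data parity 0, sent cp 0 → ok
  c2: data parity 0, sent cp 0 → ok
  c3: data parity 1, sent cp 1 → ok
  c4: data parity 1, sent cp 1 → ok
Exactly one row (r1) and one column (c0) fail → the flipped bit is at their intersection.

row 1, column 0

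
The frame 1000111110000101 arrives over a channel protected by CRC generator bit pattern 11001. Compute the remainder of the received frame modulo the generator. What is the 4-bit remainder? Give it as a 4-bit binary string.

1111

Modulo-2 division of 1000111110000101 by 11001:
  pos 0: 10001 XOR 11001 = 01000
  pos 1: 10001 XOR 11001 = 01000
  pos 2: 10001 XOR 11001 = 01000
  pos 3: 10001 XOR 11001 = 01000
  pos 4: 10001 XOR 11001 = 01000
  pos 5: 10000 XOR 11001 = 01001
  pos 6: 10010 XOR 11001 = 01011
  pos 7: 10110 XOR 11001 = 01111
  pos 8: 11110 XOR 11001 = 00111
  pos 10: 11110 XOR 11001 = 00111
Remainder = 1111 (nonzero — an error is detected).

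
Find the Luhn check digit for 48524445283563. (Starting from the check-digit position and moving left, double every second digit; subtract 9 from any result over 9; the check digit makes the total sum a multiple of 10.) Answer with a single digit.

8

Partial digits right→left: 3 6 5 3 8 2 5 4 4 4 2 5 8 4
Double every second digit counting from the check-digit position (so the 1st, 3rd, 5th, ... of the partial from the right).
  doubled (with −9 where >9): 6 1 7 1 8 4 7 → sum 34
  kept as-is: 6 3 2 4 4 5 4 → sum 28
Total = 34 + 28 = 62.
Check digit = (10 − (62 mod 10)) mod 10 = 8.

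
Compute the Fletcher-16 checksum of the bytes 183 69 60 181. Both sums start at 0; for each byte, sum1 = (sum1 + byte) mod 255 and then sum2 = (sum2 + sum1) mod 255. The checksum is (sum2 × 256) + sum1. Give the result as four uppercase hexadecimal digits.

DCEE

Running sums (mod 255):
  after byte 0 (183): sum1=183, sum2=183
  after byte 1 (69): sum1=252, sum2=180
  after byte 2 (60): sum1=57, sum2=237
  after byte 3 (181): sum1=238, sum2=220
Checksum = sum2·256 + sum1 = 220·256 + 238 = 56558 = 0xDCEE.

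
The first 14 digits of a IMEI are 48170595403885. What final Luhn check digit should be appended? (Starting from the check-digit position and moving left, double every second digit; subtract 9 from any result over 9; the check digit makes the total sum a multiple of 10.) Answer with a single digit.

Partial digits right→left: 5 8 8 3 0 4 5 9 5 0 7 1 8 4
Double every second digit counting from the check-digit position (so the 1st, 3rd, 5th, ... of the partial from the right).
  doubled (with −9 where >9): 1 7 0 1 1 5 7 → sum 22
  kept as-is: 8 3 4 9 0 1 4 → sum 29
Total = 22 + 29 = 51.
Check digit = (10 − (51 mod 10)) mod 10 = 9.

9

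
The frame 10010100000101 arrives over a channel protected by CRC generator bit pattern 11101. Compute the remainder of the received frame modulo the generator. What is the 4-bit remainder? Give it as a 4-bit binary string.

Modulo-2 division of 10010100000101 by 11101:
  pos 0: 10010 XOR 11101 = 01111
  pos 1: 11111 XOR 11101 = 00010
  pos 4: 10000 XOR 11101 = 01101
  pos 5: 11010 XOR 11101 = 00111
  pos 7: 11101 XOR 11101 = 00000
Remainder = 0001 (nonzero — an error is detected).

0001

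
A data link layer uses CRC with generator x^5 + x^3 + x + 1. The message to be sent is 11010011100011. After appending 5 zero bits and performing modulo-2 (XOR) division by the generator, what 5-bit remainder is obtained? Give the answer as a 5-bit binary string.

10100

Append 5 zeros: 1101001110001100000. Divide by 101011 (XOR where the leading bit is 1):
  pos 0: 110100 XOR 101011 = 011111
  pos 1: 111111 XOR 101011 = 010100
  pos 2: 101001 XOR 101011 = 000010
  pos 6: 101000 XOR 101011 = 000011
  pos 10: 111100 XOR 101011 = 010111
  pos 11: 101110 XOR 101011 = 000101
Remainder (last 5 bits) = 10100. This is the CRC / FCS.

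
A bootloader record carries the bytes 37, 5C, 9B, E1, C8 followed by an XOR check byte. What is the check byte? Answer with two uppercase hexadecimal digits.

XOR the bytes together:
  start with 0x37
  0x37 ⊕ 0x5C = 0x6B
  0x6B ⊕ 0x9B = 0xF0
  0xF0 ⊕ 0xE1 = 0x11
  0x11 ⊕ 0xC8 = 0xD9

D9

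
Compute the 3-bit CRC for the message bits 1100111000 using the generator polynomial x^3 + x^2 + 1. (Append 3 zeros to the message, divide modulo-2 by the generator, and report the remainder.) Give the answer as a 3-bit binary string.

001

Append 3 zeros: 1100111000000. Divide by 1101 (XOR where the leading bit is 1):
  pos 0: 1100 XOR 1101 = 0001
  pos 3: 1111 XOR 1101 = 0010
  pos 5: 1000 XOR 1101 = 0101
  pos 6: 1010 XOR 1101 = 0111
  pos 7: 1110 XOR 1101 = 0011
  pos 9: 1100 XOR 1101 = 0001
Remainder (last 3 bits) = 001. This is the CRC / FCS.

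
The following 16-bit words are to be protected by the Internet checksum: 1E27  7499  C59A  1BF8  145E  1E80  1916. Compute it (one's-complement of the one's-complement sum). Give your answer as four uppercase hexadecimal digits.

3FB8

One's-complement addition (fold any carry out of bit 15 back into bit 0):
  0x1E27 + 0x7499 = 0x092C0
  0x92C0 + 0xC59A = 0x1585A → wrap carry → 0x585B
  0x585B + 0x1BF8 = 0x07453
  0x7453 + 0x145E = 0x088B1
  0x88B1 + 0x1E80 = 0x0A731
  0xA731 + 0x1916 = 0x0C047
One's-complement sum = 0xC047.
Checksum = ~0xC047 & 0xFFFF = 0x3FB8.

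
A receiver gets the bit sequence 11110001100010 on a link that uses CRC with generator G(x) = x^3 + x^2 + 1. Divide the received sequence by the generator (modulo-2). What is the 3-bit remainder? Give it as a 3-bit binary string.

000

Modulo-2 division of 11110001100010 by 1101:
  pos 0: 1111 XOR 1101 = 0010
  pos 2: 1000 XOR 1101 = 0101
  pos 3: 1010 XOR 1101 = 0111
  pos 4: 1111 XOR 1101 = 0010
  pos 6: 1010 XOR 1101 = 0111
  pos 7: 1110 XOR 1101 = 0011
  pos 9: 1101 XOR 1101 = 0000
Remainder = 000 (zero — the frame passes the CRC check).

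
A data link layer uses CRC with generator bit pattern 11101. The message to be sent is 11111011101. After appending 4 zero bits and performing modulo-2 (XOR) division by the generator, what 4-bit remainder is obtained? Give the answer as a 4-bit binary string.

1101

Append 4 zeros: 111110111010000. Divide by 11101 (XOR where the leading bit is 1):
  pos 0: 11111 XOR 11101 = 00010
  pos 3: 10011 XOR 11101 = 01110
  pos 4: 11101 XOR 11101 = 00000
  pos 10: 10000 XOR 11101 = 01101
Remainder (last 4 bits) = 1101. This is the CRC / FCS.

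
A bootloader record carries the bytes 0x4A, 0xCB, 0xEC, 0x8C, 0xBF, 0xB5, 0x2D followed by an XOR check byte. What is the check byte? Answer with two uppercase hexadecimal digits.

XOR the bytes together:
  start with 0x4A
  0x4A ⊕ 0xCB = 0x81
  0x81 ⊕ 0xEC = 0x6D
  0x6D ⊕ 0x8C = 0xE1
  0xE1 ⊕ 0xBF = 0x5E
  0x5E ⊕ 0xB5 = 0xEB
  0xEB ⊕ 0x2D = 0xC6

C6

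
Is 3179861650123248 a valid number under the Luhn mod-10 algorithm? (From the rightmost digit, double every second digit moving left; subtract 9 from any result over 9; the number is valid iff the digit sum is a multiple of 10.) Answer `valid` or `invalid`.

invalid

From the right, keep odd positions and double even positions (subtract 9 from any doubled value over 9):
  doubled (positions 2,4,...): 8 6 2 1 2 7 5 6 → sum 37
  kept (positions 1,3,...): 8 2 2 0 6 6 9 1 → sum 34
Total = 71.
71 mod 10 = 1, so the number is invalid.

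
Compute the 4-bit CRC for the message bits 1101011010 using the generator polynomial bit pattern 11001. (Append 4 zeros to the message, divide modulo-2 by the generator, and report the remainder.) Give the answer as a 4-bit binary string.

Append 4 zeros: 11010110100000. Divide by 11001 (XOR where the leading bit is 1):
  pos 0: 11010 XOR 11001 = 00011
  pos 3: 11110 XOR 11001 = 00111
  pos 5: 11110 XOR 11001 = 00111
  pos 7: 11100 XOR 11001 = 00101
  pos 9: 10100 XOR 11001 = 01101
Remainder (last 4 bits) = 1101. This is the CRC / FCS.

1101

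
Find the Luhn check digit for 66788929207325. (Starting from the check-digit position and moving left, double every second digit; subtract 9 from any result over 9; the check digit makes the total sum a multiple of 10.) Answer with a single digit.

1

Partial digits right→left: 5 2 3 7 0 2 9 2 9 8 8 7 6 6
Double every second digit counting from the check-digit position (so the 1st, 3rd, 5th, ... of the partial from the right).
  doubled (with −9 where >9): 1 6 0 9 9 7 3 → sum 35
  kept as-is: 2 7 2 2 8 7 6 → sum 34
Total = 35 + 34 = 69.
Check digit = (10 − (69 mod 10)) mod 10 = 1.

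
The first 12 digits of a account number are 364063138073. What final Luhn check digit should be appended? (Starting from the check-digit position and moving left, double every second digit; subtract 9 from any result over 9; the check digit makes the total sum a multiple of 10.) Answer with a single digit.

Partial digits right→left: 3 7 0 8 3 1 3 6 0 4 6 3
Double every second digit counting from the check-digit position (so the 1st, 3rd, 5th, ... of the partial from the right).
  doubled (with −9 where >9): 6 0 6 6 0 3 → sum 21
  kept as-is: 7 8 1 6 4 3 → sum 29
Total = 21 + 29 = 50.
Check digit = (10 − (50 mod 10)) mod 10 = 0.

0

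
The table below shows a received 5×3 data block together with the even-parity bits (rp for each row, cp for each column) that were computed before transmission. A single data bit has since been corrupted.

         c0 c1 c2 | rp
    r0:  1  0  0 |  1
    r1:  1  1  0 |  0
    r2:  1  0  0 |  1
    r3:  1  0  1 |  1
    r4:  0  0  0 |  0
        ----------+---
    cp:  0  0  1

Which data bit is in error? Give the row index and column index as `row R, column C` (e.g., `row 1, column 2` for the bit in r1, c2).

row 3, column 1

Recompute each row's even parity and compare to rp:
  r0: data parity 1, sent rp 1 → ok
  r1: data parity 0, sent rp 0 → ok
  r2: data parity 1, sent rp 1 → ok
  r3: data parity 0, sent rp 1 → mismatch
  r4: data parity 0, sent rp 0 → ok
Recompute each column's even parity and compare to cp:
  c0: data parity 0, sent cp 0 → ok
  c1: data parity 1, sent cp 0 → mismatch
  c2: data parity 1, sent cp 1 → ok
Exactly one row (r3) and one column (c1) fail → the flipped bit is at their intersection.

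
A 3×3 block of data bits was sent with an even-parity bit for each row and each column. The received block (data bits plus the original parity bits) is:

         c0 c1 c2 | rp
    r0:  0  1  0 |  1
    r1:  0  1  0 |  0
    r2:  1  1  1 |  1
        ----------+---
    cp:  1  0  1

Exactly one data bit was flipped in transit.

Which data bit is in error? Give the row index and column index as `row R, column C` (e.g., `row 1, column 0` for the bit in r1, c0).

row 1, column 1

Recompute each row's even parity and compare to rp:
  r0: data parity 1, sent rp 1 → ok
  r1: data parity 1, sent rp 0 → mismatch
  r2: data parity 1, sent rp 1 → ok
Recompute each column's even parity and compare to cp:
  c0: data parity 1, sent cp 1 → ok
  c1: data parity 1, sent cp 0 → mismatch
  c2: data parity 1, sent cp 1 → ok
Exactly one row (r1) and one column (c1) fail → the flipped bit is at their intersection.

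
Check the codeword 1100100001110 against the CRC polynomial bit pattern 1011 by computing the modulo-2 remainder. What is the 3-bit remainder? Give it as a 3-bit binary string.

110

Modulo-2 division of 1100100001110 by 1011:
  pos 0: 1100 XOR 1011 = 0111
  pos 1: 1111 XOR 1011 = 0100
  pos 2: 1000 XOR 1011 = 0011
  pos 4: 1100 XOR 1011 = 0111
  pos 5: 1110 XOR 1011 = 0101
  pos 6: 1011 XOR 1011 = 0000
Remainder = 110 (nonzero — an error is detected).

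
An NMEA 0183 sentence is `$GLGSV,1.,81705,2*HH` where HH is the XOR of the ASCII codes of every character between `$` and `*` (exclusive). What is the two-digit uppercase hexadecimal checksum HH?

XOR the ASCII codes of the payload characters:
  'G' = 0x47 → acc = 0x47
  'L' = 0x4C → acc = 0x0B
  'G' = 0x47 → acc = 0x4C
  'S' = 0x53 → acc = 0x1F
  'V' = 0x56 → acc = 0x49
  ',' = 0x2C → acc = 0x65
  '1' = 0x31 → acc = 0x54
  '.' = 0x2E → acc = 0x7A
  ',' = 0x2C → acc = 0x56
  '8' = 0x38 → acc = 0x6E
  '1' = 0x31 → acc = 0x5F
  '7' = 0x37 → acc = 0x68
  '0' = 0x30 → acc = 0x58
  '5' = 0x35 → acc = 0x6D
  ',' = 0x2C → acc = 0x41
  '2' = 0x32 → acc = 0x73
Checksum = 0x73.

73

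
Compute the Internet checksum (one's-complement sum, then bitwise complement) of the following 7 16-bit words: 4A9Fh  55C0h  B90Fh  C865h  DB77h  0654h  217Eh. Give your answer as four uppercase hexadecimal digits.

One's-complement addition (fold any carry out of bit 15 back into bit 0):
  0x4A9F + 0x55C0 = 0x0A05F
  0xA05F + 0xB90F = 0x1596E → wrap carry → 0x596F
  0x596F + 0xC865 = 0x121D4 → wrap carry → 0x21D5
  0x21D5 + 0xDB77 = 0x0FD4C
  0xFD4C + 0x0654 = 0x103A0 → wrap carry → 0x03A1
  0x03A1 + 0x217E = 0x0251F
One's-complement sum = 0x251F.
Checksum = ~0x251F & 0xFFFF = 0xDAE0.

DAE0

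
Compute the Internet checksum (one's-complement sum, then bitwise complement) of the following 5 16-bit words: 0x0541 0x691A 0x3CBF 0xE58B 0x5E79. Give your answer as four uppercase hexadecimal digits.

10E0

One's-complement addition (fold any carry out of bit 15 back into bit 0):
  0x0541 + 0x691A = 0x06E5B
  0x6E5B + 0x3CBF = 0x0AB1A
  0xAB1A + 0xE58B = 0x190A5 → wrap carry → 0x90A6
  0x90A6 + 0x5E79 = 0x0EF1F
One's-complement sum = 0xEF1F.
Checksum = ~0xEF1F & 0xFFFF = 0x10E0.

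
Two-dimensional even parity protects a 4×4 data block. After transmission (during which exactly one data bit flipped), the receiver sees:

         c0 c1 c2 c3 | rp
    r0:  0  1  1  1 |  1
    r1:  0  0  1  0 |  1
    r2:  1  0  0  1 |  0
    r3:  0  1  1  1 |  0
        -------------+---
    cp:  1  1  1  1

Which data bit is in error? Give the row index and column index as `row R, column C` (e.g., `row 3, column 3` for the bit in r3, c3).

Recompute each row's even parity and compare to rp:
  r0: data parity 1, sent rp 1 → ok
  r1: data parity 1, sent rp 1 → ok
  r2: data parity 0, sent rp 0 → ok
  r3: data parity 1, sent rp 0 → mismatch
Recompute each column's even parity and compare to cp:
  c0: data parity 1, sent cp 1 → ok
  c1: data parity 0, sent cp 1 → mismatch
  c2: data parity 1, sent cp 1 → ok
  c3: data parity 1, sent cp 1 → ok
Exactly one row (r3) and one column (c1) fail → the flipped bit is at their intersection.

row 3, column 1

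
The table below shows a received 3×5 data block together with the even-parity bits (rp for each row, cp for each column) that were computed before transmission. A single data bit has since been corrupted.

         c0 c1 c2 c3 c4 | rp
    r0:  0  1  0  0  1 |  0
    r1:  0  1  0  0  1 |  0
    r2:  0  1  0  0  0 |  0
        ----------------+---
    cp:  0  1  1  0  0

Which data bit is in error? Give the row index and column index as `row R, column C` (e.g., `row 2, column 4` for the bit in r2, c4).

row 2, column 2

Recompute each row's even parity and compare to rp:
  r0: data parity 0, sent rp 0 → ok
  r1: data parity 0, sent rp 0 → ok
  r2: data parity 1, sent rp 0 → mismatch
Recompute each column's even parity and compare to cp:
  c0: data parity 0, sent cp 0 → ok
  c1: data parity 1, sent cp 1 → ok
  c2: data parity 0, sent cp 1 → mismatch
  c3: data parity 0, sent cp 0 → ok
  c4: data parity 0, sent cp 0 → ok
Exactly one row (r2) and one column (c2) fail → the flipped bit is at their intersection.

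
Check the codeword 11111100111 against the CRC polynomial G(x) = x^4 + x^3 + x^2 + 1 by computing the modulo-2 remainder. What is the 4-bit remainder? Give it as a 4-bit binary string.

Modulo-2 division of 11111100111 by 11101:
  pos 0: 11111 XOR 11101 = 00010
  pos 3: 10100 XOR 11101 = 01001
  pos 4: 10011 XOR 11101 = 01110
  pos 5: 11101 XOR 11101 = 00000
Remainder = 0001 (nonzero — an error is detected).

0001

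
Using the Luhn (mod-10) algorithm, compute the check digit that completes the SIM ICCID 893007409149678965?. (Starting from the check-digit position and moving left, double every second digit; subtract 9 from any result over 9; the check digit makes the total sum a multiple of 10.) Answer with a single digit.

2

Partial digits right→left: 5 6 9 8 7 6 9 4 1 9 0 4 7 0 0 3 9 8
Double every second digit counting from the check-digit position (so the 1st, 3rd, 5th, ... of the partial from the right).
  doubled (with −9 where >9): 1 9 5 9 2 0 5 0 9 → sum 40
  kept as-is: 6 8 6 4 9 4 0 3 8 → sum 48
Total = 40 + 48 = 88.
Check digit = (10 − (88 mod 10)) mod 10 = 2.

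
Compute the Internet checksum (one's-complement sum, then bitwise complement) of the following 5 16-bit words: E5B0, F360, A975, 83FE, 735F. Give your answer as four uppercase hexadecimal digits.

861A

One's-complement addition (fold any carry out of bit 15 back into bit 0):
  0xE5B0 + 0xF360 = 0x1D910 → wrap carry → 0xD911
  0xD911 + 0xA975 = 0x18286 → wrap carry → 0x8287
  0x8287 + 0x83FE = 0x10685 → wrap carry → 0x0686
  0x0686 + 0x735F = 0x079E5
One's-complement sum = 0x79E5.
Checksum = ~0x79E5 & 0xFFFF = 0x861A.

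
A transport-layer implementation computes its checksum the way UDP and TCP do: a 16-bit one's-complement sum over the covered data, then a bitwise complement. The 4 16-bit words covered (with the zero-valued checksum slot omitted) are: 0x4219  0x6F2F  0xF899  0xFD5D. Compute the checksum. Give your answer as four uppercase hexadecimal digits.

One's-complement addition (fold any carry out of bit 15 back into bit 0):
  0x4219 + 0x6F2F = 0x0B148
  0xB148 + 0xF899 = 0x1A9E1 → wrap carry → 0xA9E2
  0xA9E2 + 0xFD5D = 0x1A73F → wrap carry → 0xA740
One's-complement sum = 0xA740.
Checksum = ~0xA740 & 0xFFFF = 0x58BF.

58BF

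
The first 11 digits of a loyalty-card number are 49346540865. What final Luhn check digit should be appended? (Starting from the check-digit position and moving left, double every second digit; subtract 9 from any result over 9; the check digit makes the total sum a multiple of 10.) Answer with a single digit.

3

Partial digits right→left: 5 6 8 0 4 5 6 4 3 9 4
Double every second digit counting from the check-digit position (so the 1st, 3rd, 5th, ... of the partial from the right).
  doubled (with −9 where >9): 1 7 8 3 6 8 → sum 33
  kept as-is: 6 0 5 4 9 → sum 24
Total = 33 + 24 = 57.
Check digit = (10 − (57 mod 10)) mod 10 = 3.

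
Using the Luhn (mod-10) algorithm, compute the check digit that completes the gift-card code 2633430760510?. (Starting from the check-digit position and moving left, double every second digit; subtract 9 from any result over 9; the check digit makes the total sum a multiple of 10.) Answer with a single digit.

8

Partial digits right→left: 0 1 5 0 6 7 0 3 4 3 3 6 2
Double every second digit counting from the check-digit position (so the 1st, 3rd, 5th, ... of the partial from the right).
  doubled (with −9 where >9): 0 1 3 0 8 6 4 → sum 22
  kept as-is: 1 0 7 3 3 6 → sum 20
Total = 22 + 20 = 42.
Check digit = (10 − (42 mod 10)) mod 10 = 8.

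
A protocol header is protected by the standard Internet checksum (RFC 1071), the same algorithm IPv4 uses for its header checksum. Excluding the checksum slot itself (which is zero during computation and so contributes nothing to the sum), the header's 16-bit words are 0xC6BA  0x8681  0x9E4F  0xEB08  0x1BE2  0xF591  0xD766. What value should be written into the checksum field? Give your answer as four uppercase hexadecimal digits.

4090

One's-complement addition (fold any carry out of bit 15 back into bit 0):
  0xC6BA + 0x8681 = 0x14D3B → wrap carry → 0x4D3C
  0x4D3C + 0x9E4F = 0x0EB8B
  0xEB8B + 0xEB08 = 0x1D693 → wrap carry → 0xD694
  0xD694 + 0x1BE2 = 0x0F276
  0xF276 + 0xF591 = 0x1E807 → wrap carry → 0xE808
  0xE808 + 0xD766 = 0x1BF6E → wrap carry → 0xBF6F
One's-complement sum = 0xBF6F.
Checksum = ~0xBF6F & 0xFFFF = 0x4090.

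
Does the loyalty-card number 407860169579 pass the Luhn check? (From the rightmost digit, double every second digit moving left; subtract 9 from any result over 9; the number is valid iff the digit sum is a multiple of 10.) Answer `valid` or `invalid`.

valid

From the right, keep odd positions and double even positions (subtract 9 from any doubled value over 9):
  doubled (positions 2,4,...): 5 9 2 3 5 8 → sum 32
  kept (positions 1,3,...): 9 5 6 0 8 0 → sum 28
Total = 60.
60 mod 10 = 0, so the number is valid.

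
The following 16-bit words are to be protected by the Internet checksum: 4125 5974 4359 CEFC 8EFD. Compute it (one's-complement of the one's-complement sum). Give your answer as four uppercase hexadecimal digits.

C412

One's-complement addition (fold any carry out of bit 15 back into bit 0):
  0x4125 + 0x5974 = 0x09A99
  0x9A99 + 0x4359 = 0x0DDF2
  0xDDF2 + 0xCEFC = 0x1ACEE → wrap carry → 0xACEF
  0xACEF + 0x8EFD = 0x13BEC → wrap carry → 0x3BED
One's-complement sum = 0x3BED.
Checksum = ~0x3BED & 0xFFFF = 0xC412.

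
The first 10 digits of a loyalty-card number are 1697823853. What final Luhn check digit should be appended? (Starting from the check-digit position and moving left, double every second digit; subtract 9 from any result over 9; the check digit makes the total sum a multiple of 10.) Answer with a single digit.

9

Partial digits right→left: 3 5 8 3 2 8 7 9 6 1
Double every second digit counting from the check-digit position (so the 1st, 3rd, 5th, ... of the partial from the right).
  doubled (with −9 where >9): 6 7 4 5 3 → sum 25
  kept as-is: 5 3 8 9 1 → sum 26
Total = 25 + 26 = 51.
Check digit = (10 − (51 mod 10)) mod 10 = 9.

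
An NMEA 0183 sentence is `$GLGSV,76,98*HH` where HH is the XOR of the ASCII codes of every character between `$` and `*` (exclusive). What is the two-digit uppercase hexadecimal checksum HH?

49

XOR the ASCII codes of the payload characters:
  'G' = 0x47 → acc = 0x47
  'L' = 0x4C → acc = 0x0B
  'G' = 0x47 → acc = 0x4C
  'S' = 0x53 → acc = 0x1F
  'V' = 0x56 → acc = 0x49
  ',' = 0x2C → acc = 0x65
  '7' = 0x37 → acc = 0x52
  '6' = 0x36 → acc = 0x64
  ',' = 0x2C → acc = 0x48
  '9' = 0x39 → acc = 0x71
  '8' = 0x38 → acc = 0x49
Checksum = 0x49.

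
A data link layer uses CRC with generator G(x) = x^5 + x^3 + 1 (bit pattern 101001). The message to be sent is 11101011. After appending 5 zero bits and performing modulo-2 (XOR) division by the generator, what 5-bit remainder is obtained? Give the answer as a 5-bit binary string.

Append 5 zeros: 1110101100000. Divide by 101001 (XOR where the leading bit is 1):
  pos 0: 111010 XOR 101001 = 010011
  pos 1: 100111 XOR 101001 = 001110
  pos 3: 111010 XOR 101001 = 010011
  pos 4: 100110 XOR 101001 = 001111
  pos 6: 111100 XOR 101001 = 010101
  pos 7: 101010 XOR 101001 = 000011
Remainder (last 5 bits) = 00011. This is the CRC / FCS.

00011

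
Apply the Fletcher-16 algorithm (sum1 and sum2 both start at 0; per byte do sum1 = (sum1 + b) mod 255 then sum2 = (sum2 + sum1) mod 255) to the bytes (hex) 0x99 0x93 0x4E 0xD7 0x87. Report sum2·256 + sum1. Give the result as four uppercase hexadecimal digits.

Running sums (mod 255):
  after byte 0 (0x99): sum1=153, sum2=153
  after byte 1 (0x93): sum1=45, sum2=198
  after byte 2 (0x4E): sum1=123, sum2=66
  after byte 3 (0xD7): sum1=83, sum2=149
  after byte 4 (0x87): sum1=218, sum2=112
Checksum = sum2·256 + sum1 = 112·256 + 218 = 28890 = 0x70DA.

70DA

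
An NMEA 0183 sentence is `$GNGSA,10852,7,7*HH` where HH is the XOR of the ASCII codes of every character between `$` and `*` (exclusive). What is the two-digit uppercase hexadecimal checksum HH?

4E

XOR the ASCII codes of the payload characters:
  'G' = 0x47 → acc = 0x47
  'N' = 0x4E → acc = 0x09
  'G' = 0x47 → acc = 0x4E
  'S' = 0x53 → acc = 0x1D
  'A' = 0x41 → acc = 0x5C
  ',' = 0x2C → acc = 0x70
  '1' = 0x31 → acc = 0x41
  '0' = 0x30 → acc = 0x71
  '8' = 0x38 → acc = 0x49
  '5' = 0x35 → acc = 0x7C
  '2' = 0x32 → acc = 0x4E
  ',' = 0x2C → acc = 0x62
  '7' = 0x37 → acc = 0x55
  ',' = 0x2C → acc = 0x79
  '7' = 0x37 → acc = 0x4E
Checksum = 0x4E.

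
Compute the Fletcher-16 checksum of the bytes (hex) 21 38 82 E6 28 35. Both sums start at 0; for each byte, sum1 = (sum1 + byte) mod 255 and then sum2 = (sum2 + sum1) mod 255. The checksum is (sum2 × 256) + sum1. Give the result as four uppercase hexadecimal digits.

Running sums (mod 255):
  after byte 0 (21): sum1=33, sum2=33
  after byte 1 (38): sum1=89, sum2=122
  after byte 2 (82): sum1=219, sum2=86
  after byte 3 (E6): sum1=194, sum2=25
  after byte 4 (28): sum1=234, sum2=4
  after byte 5 (35): sum1=32, sum2=36
Checksum = sum2·256 + sum1 = 36·256 + 32 = 9248 = 0x2420.

2420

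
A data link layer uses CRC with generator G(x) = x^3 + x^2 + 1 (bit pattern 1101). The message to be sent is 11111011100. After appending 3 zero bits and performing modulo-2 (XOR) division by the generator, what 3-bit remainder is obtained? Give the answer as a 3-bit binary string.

Append 3 zeros: 11111011100000. Divide by 1101 (XOR where the leading bit is 1):
  pos 0: 1111 XOR 1101 = 0010
  pos 2: 1010 XOR 1101 = 0111
  pos 3: 1111 XOR 1101 = 0010
  pos 5: 1011 XOR 1101 = 0110
  pos 6: 1100 XOR 1101 = 0001
  pos 9: 1000 XOR 1101 = 0101
  pos 10: 1010 XOR 1101 = 0111
Remainder (last 3 bits) = 111. This is the CRC / FCS.

111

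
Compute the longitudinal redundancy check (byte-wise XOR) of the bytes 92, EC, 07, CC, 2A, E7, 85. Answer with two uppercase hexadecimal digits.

FD

XOR the bytes together:
  start with 0x92
  0x92 ⊕ 0xEC = 0x7E
  0x7E ⊕ 0x07 = 0x79
  0x79 ⊕ 0xCC = 0xB5
  0xB5 ⊕ 0x2A = 0x9F
  0x9F ⊕ 0xE7 = 0x78
  0x78 ⊕ 0x85 = 0xFD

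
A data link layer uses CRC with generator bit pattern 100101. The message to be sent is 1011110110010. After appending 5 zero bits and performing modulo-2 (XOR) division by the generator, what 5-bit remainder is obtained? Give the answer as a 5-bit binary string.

Append 5 zeros: 101111011001000000. Divide by 100101 (XOR where the leading bit is 1):
  pos 0: 101111 XOR 100101 = 001010
  pos 2: 101001 XOR 100101 = 001100
  pos 4: 110010 XOR 100101 = 010111
  pos 5: 101110 XOR 100101 = 001011
  pos 7: 101110 XOR 100101 = 001011
  pos 9: 101100 XOR 100101 = 001001
  pos 11: 100100 XOR 100101 = 000001
Remainder (last 5 bits) = 00010. This is the CRC / FCS.

00010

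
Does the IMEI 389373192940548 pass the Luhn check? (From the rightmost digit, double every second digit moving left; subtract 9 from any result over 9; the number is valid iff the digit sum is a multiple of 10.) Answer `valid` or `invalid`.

invalid

From the right, keep odd positions and double even positions (subtract 9 from any doubled value over 9):
  doubled (positions 2,4,...): 8 0 9 9 6 6 7 → sum 45
  kept (positions 1,3,...): 8 5 4 2 1 7 9 3 → sum 39
Total = 84.
84 mod 10 = 4, so the number is invalid.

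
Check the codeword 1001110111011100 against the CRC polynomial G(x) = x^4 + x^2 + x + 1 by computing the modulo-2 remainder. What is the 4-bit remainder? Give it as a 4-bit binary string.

0000

Modulo-2 division of 1001110111011100 by 10111:
  pos 0: 10011 XOR 10111 = 00100
  pos 2: 10010 XOR 10111 = 00101
  pos 4: 10111 XOR 10111 = 00000
  pos 9: 10111 XOR 10111 = 00000
Remainder = 0000 (zero — the frame passes the CRC check).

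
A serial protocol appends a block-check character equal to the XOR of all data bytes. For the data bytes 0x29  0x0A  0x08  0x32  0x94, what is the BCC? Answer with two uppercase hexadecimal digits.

XOR the bytes together:
  start with 0x29
  0x29 ⊕ 0x0A = 0x23
  0x23 ⊕ 0x08 = 0x2B
  0x2B ⊕ 0x32 = 0x19
  0x19 ⊕ 0x94 = 0x8D

8D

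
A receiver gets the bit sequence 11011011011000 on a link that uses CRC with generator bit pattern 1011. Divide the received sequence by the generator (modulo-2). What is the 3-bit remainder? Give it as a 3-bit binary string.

Modulo-2 division of 11011011011000 by 1011:
  pos 0: 1101 XOR 1011 = 0110
  pos 1: 1101 XOR 1011 = 0110
  pos 2: 1100 XOR 1011 = 0111
  pos 3: 1111 XOR 1011 = 0100
  pos 4: 1001 XOR 1011 = 0010
  pos 6: 1001 XOR 1011 = 0010
  pos 8: 1010 XOR 1011 = 0001
Remainder = 100 (nonzero — an error is detected).

100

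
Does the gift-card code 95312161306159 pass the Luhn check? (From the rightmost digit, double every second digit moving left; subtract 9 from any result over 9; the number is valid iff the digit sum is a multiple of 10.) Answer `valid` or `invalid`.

From the right, keep odd positions and double even positions (subtract 9 from any doubled value over 9):
  doubled (positions 2,4,...): 1 3 6 3 4 6 9 → sum 32
  kept (positions 1,3,...): 9 1 0 1 1 1 5 → sum 18
Total = 50.
50 mod 10 = 0, so the number is valid.

valid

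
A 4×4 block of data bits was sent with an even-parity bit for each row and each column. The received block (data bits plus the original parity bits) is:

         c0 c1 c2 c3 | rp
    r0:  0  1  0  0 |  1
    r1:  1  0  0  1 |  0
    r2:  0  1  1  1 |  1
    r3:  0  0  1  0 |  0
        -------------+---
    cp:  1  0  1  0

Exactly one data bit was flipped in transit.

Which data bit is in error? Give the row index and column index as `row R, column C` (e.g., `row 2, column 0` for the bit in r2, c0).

row 3, column 2

Recompute each row's even parity and compare to rp:
  r0: data parity 1, sent rp 1 → ok
  r1: data parity 0, sent rp 0 → ok
  r2: data parity 1, sent rp 1 → ok
  r3: data parity 1, sent rp 0 → mismatch
Recompute each column's even parity and compare to cp:
  c0: data parity 1, sent cp 1 → ok
  c1: data parity 0, sent cp 0 → ok
  c2: data parity 0, sent cp 1 → mismatch
  c3: data parity 0, sent cp 0 → ok
Exactly one row (r3) and one column (c2) fail → the flipped bit is at their intersection.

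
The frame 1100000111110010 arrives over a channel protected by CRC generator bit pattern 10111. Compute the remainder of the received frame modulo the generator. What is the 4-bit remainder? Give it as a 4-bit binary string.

0000

Modulo-2 division of 1100000111110010 by 10111:
  pos 0: 11000 XOR 10111 = 01111
  pos 1: 11110 XOR 10111 = 01001
  pos 2: 10010 XOR 10111 = 00101
  pos 4: 10111 XOR 10111 = 00000
  pos 9: 11100 XOR 10111 = 01011
  pos 10: 10111 XOR 10111 = 00000
Remainder = 0000 (zero — the frame passes the CRC check).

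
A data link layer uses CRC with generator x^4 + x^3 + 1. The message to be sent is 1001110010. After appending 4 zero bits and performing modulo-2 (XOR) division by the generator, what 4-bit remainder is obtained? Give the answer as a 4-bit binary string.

Append 4 zeros: 10011100100000. Divide by 11001 (XOR where the leading bit is 1):
  pos 0: 10011 XOR 11001 = 01010
  pos 1: 10101 XOR 11001 = 01100
  pos 2: 11000 XOR 11001 = 00001
  pos 6: 10100 XOR 11001 = 01101
  pos 7: 11010 XOR 11001 = 00011
Remainder (last 4 bits) = 1100. This is the CRC / FCS.

1100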